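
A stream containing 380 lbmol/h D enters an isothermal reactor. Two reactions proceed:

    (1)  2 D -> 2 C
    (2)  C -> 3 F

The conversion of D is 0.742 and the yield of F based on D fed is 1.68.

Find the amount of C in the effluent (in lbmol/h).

69.2 lbmol/h

Conversion of D: D consumed = 2ξ₁ = 0.742 × 380 → ξ₁ = 141 lbmol/h.
Yield of F: 3ξ₂ / 380 = 1.68 → ξ₂ = 212.8 lbmol/h.
Outlet amounts (n = n₀ + Σ ν·ξ):
  D: 380 − 2(141) = 98.04
  C: 0 + 2(141) − 1(212.8) = 69.16
  F: 0 + 3(212.8) = 638.4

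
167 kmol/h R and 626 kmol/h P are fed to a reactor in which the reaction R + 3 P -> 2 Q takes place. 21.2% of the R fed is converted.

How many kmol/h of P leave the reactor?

520 kmol/h

R reacted = 0.212 × 167 = 35.4 kmol/h; ν_R = −1, so ξ = 35.4/1 = 35.4 kmol/h.
Outlet amounts (n = n₀ + ν ξ):
  R: 167 − 1(35.4) = 131.6
  P: 626 − 3(35.4) = 519.8
  Q: 0 + 2(35.4) = 70.81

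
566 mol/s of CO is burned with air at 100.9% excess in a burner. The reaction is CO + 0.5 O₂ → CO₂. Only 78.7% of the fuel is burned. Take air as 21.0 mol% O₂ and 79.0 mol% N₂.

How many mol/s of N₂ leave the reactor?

2140 mol/s

Stoichiometric O₂ = 0.5 × 566 = 283 mol/s; O₂ fed = 283 × 2.009 = 568.5 mol/s.
N₂ fed = 568.5 × 79/21 = 2139 mol/s.
Fuel reacted = 0.787 × 566 → ξ = 445.4 mol/s.
Outlet (n = n₀ + ν ξ):
  CO: 566 − 1(445.4) = 120.6
  O₂: 568.5 − 0.5(445.4) = 345.8
  N₂: 2139 (inert)
  CO₂: 0 + 1(445.4) = 445.4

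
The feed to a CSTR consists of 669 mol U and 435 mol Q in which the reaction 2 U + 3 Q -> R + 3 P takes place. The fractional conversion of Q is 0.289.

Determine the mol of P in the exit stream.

126 mol

Q reacted = 0.289 × 435 = 125.7 mol; ν_Q = −3, so ξ = 125.7/3 = 41.9 mol.
Outlet amounts (n = n₀ + ν ξ):
  U: 669 − 2(41.9) = 585.2
  Q: 435 − 3(41.9) = 309.3
  R: 0 + 1(41.9) = 41.9
  P: 0 + 3(41.9) = 125.7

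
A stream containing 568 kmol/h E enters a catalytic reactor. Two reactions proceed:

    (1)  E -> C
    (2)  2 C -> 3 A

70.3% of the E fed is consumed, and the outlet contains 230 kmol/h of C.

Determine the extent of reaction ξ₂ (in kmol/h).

ξ₂ = 84.7 kmol/h

Conversion of E: E consumed = 1ξ₁ = 0.703 × 568 → ξ₁ = 399.3 kmol/h.
C balance: n_C = 0 + 1ξ₁ − 2ξ₂ = 230 → ξ₂ = (1·399.3 − 230)/2 = 84.65 kmol/h.
Outlet amounts (n = n₀ + Σ ν·ξ):
  E: 568 − 1(399.3) = 168.7
  C: 0 + 1(399.3) − 2(84.65) = 230
  A: 0 + 3(84.65) = 254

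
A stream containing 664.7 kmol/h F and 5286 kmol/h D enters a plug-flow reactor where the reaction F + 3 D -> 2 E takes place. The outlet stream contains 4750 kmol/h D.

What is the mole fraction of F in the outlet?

0.0869

For D: n = n₀ − 3ξ → 4750 = 5286 − 3ξ, giving ξ = 178.7 kmol/h.
Outlet amounts (n = n₀ + ν ξ):
  F: 664.7 − 1(178.7) = 486
  D: 5286 − 3(178.7) = 4750
  E: 0 + 2(178.7) = 357.3
Total out = 5593 kmol/h; y_F = 486 / 5593 = 0.08689.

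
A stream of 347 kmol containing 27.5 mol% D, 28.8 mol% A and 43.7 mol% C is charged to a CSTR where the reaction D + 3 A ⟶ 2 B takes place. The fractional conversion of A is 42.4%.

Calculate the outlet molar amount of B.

28.2 kmol

A reacted = 0.424 × 99.94 = 42.37 kmol; ν_A = −3, so ξ = 42.37/3 = 14.12 kmol.
Outlet amounts (n = n₀ + ν ξ):
  D: 95.42 − 1(14.12) = 81.3
  A: 99.94 − 3(14.12) = 57.56
  B: 0 + 2(14.12) = 28.25
  C: 151.6 (inert)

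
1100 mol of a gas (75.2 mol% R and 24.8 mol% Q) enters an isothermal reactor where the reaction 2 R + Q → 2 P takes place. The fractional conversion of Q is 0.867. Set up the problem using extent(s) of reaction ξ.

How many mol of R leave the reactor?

Q reacted = 0.867 × 272.8 = 236.5 mol; ν_Q = −1, so ξ = 236.5/1 = 236.5 mol.
Outlet amounts (n = n₀ + ν ξ):
  R: 827.2 − 2(236.5) = 354.2
  Q: 272.8 − 1(236.5) = 36.28
  P: 0 + 2(236.5) = 473

354 mol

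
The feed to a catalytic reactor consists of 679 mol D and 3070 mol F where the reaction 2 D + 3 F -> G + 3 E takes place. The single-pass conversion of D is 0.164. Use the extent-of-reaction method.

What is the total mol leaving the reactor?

D reacted = 0.164 × 679 = 111.4 mol; ν_D = −2, so ξ = 111.4/2 = 55.68 mol.
Outlet amounts (n = n₀ + ν ξ):
  D: 679 − 2(55.68) = 567.6
  F: 3070 − 3(55.68) = 2903
  G: 0 + 1(55.68) = 55.68
  E: 0 + 3(55.68) = 167
Total out = 567.6 + 2903 + 55.68 + 167 = 3693 mol.

3690 mol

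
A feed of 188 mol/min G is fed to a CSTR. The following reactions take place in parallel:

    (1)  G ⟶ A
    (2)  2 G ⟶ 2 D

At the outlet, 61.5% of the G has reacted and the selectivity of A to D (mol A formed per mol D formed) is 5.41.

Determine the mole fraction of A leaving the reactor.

0.519

Conversion of G: G consumed = 0.615 × 188 = 115.6 mol/min = 1ξ₁ + 2ξ₂.
Selectivity: 1ξ₁ / (2ξ₂) = 5.41 → ξ₁ = 10.82 ξ₂.
Substitute: (1·10.82 + 2) ξ₂ = 115.6 → ξ₂ = 9.019 mol/min, ξ₁ = 97.58 mol/min.
Outlet amounts (n = n₀ + Σ ν·ξ):
  G: 188 − 1(97.58) − 2(9.019) = 72.38
  A: 0 + 1(97.58) = 97.58
  D: 0 + 2(9.019) = 18.04
Total out = 188 mol/min; y_A = 97.58 / 188 = 0.5191.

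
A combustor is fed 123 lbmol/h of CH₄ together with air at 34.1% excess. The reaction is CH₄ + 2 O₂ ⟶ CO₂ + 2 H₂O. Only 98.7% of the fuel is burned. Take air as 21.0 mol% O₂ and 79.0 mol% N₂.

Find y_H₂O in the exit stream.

Stoichiometric O₂ = 2 × 123 = 246 lbmol/h; O₂ fed = 246 × 1.341 = 329.9 lbmol/h.
N₂ fed = 329.9 × 79/21 = 1241 lbmol/h.
Fuel reacted = 0.987 × 123 → ξ = 121.4 lbmol/h.
Outlet (n = n₀ + ν ξ):
  CH₄: 123 − 1(121.4) = 1.599
  O₂: 329.9 − 2(121.4) = 87.08
  N₂: 1241 (inert)
  CO₂: 0 + 1(121.4) = 121.4
  H₂O: 0 + 2(121.4) = 242.8
Total out = 1694 lbmol/h; y_H₂O = 242.8 / 1694 = 0.1433.

0.143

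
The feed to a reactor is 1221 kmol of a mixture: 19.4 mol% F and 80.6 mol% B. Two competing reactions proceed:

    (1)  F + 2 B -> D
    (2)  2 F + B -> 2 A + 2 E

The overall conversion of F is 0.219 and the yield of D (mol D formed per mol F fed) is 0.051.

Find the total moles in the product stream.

1220 kmol

Yield of D: 1ξ₁ / 236.9 = 0.051 → ξ₁ = 12.08 kmol.
Conversion of F: 1ξ₁ + 2ξ₂ = 0.219 × 236.9 = 51.88 → ξ₂ = 19.9 kmol.
Outlet amounts (n = n₀ + Σ ν·ξ):
  F: 236.9 − 1(12.08) − 2(19.9) = 185
  B: 984.1 − 2(12.08) − 1(19.9) = 940.1
  D: 0 + 1(12.08) = 12.08
  A: 0 + 2(19.9) = 39.79
  E: 0 + 2(19.9) = 39.79
Total out = 185 + 940.1 + 12.08 + 39.79 + 39.79 = 1217 kmol.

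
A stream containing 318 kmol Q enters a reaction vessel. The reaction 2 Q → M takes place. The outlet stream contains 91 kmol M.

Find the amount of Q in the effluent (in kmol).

136 kmol

For M: n = n₀ + 1ξ → 91 = 0 + 1ξ, giving ξ = 91 kmol.
Outlet amounts (n = n₀ + ν ξ):
  Q: 318 − 2(91) = 136
  M: 0 + 1(91) = 91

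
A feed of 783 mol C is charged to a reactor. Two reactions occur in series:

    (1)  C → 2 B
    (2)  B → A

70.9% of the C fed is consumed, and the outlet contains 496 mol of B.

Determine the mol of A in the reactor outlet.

614 mol

Conversion of C: C consumed = 1ξ₁ = 0.709 × 783 → ξ₁ = 555.1 mol.
B balance: n_B = 0 + 2ξ₁ − 1ξ₂ = 496 → ξ₂ = (2·555.1 − 496)/1 = 614.3 mol.
Outlet amounts (n = n₀ + Σ ν·ξ):
  C: 783 − 1(555.1) = 227.9
  B: 0 + 2(555.1) − 1(614.3) = 496
  A: 0 + 1(614.3) = 614.3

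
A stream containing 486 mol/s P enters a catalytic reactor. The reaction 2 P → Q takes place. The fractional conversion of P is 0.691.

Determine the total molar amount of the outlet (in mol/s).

318 mol/s

P reacted = 0.691 × 486 = 335.8 mol/s; ν_P = −2, so ξ = 335.8/2 = 167.9 mol/s.
Outlet amounts (n = n₀ + ν ξ):
  P: 486 − 2(167.9) = 150.2
  Q: 0 + 1(167.9) = 167.9
Total out = 150.2 + 167.9 = 318.1 mol/s.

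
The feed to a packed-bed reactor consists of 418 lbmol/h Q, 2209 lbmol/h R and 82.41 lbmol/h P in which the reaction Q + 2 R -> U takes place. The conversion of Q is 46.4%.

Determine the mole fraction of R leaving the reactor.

0.784

Q reacted = 0.464 × 418 = 194 lbmol/h; ν_Q = −1, so ξ = 194/1 = 194 lbmol/h.
Outlet amounts (n = n₀ + ν ξ):
  Q: 418 − 1(194) = 224
  R: 2209 − 2(194) = 1821
  U: 0 + 1(194) = 194
  P: 82.41 (inert)
Total out = 2322 lbmol/h; y_R = 1821 / 2322 = 0.7844.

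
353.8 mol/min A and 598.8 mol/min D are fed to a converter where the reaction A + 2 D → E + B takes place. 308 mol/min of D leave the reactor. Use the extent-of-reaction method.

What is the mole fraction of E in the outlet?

0.18

For D: n = n₀ − 2ξ → 308 = 598.8 − 2ξ, giving ξ = 145.4 mol/min.
Outlet amounts (n = n₀ + ν ξ):
  A: 353.8 − 1(145.4) = 208.4
  D: 598.8 − 2(145.4) = 308
  E: 0 + 1(145.4) = 145.4
  B: 0 + 1(145.4) = 145.4
Total out = 807.2 mol/min; y_E = 145.4 / 807.2 = 0.1801.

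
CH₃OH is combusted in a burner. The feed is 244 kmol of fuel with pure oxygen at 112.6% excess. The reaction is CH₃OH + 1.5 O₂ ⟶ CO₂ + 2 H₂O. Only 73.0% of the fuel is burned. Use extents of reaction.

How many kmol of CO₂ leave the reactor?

178 kmol

Stoichiometric O₂ = 1.5 × 244 = 366 kmol; O₂ fed = 366 × 2.126 = 778.1 kmol.
Fuel reacted = 0.73 × 244 → ξ = 178.1 kmol.
Outlet (n = n₀ + ν ξ):
  CH₃OH: 244 − 1(178.1) = 65.88
  O₂: 778.1 − 1.5(178.1) = 510.9
  CO₂: 0 + 1(178.1) = 178.1
  H₂O: 0 + 2(178.1) = 356.2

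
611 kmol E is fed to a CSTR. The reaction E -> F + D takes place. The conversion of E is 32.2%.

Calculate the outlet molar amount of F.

E reacted = 0.322 × 611 = 196.7 kmol; ν_E = −1, so ξ = 196.7/1 = 196.7 kmol.
Outlet amounts (n = n₀ + ν ξ):
  E: 611 − 1(196.7) = 414.3
  F: 0 + 1(196.7) = 196.7
  D: 0 + 1(196.7) = 196.7

197 kmol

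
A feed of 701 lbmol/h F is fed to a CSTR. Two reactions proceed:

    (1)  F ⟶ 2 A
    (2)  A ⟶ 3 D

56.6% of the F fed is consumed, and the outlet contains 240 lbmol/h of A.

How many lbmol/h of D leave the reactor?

Conversion of F: F consumed = 1ξ₁ = 0.566 × 701 → ξ₁ = 396.8 lbmol/h.
A balance: n_A = 0 + 2ξ₁ − 1ξ₂ = 240 → ξ₂ = (2·396.8 − 240)/1 = 553.5 lbmol/h.
Outlet amounts (n = n₀ + Σ ν·ξ):
  F: 701 − 1(396.8) = 304.2
  A: 0 + 2(396.8) − 1(553.5) = 240
  D: 0 + 3(553.5) = 1661

1660 lbmol/h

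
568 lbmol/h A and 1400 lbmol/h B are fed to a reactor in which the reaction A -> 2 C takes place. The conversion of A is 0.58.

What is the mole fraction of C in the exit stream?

A reacted = 0.58 × 568 = 329.4 lbmol/h; ν_A = −1, so ξ = 329.4/1 = 329.4 lbmol/h.
Outlet amounts (n = n₀ + ν ξ):
  A: 568 − 1(329.4) = 238.6
  C: 0 + 2(329.4) = 658.9
  B: 1400 (inert)
Total out = 2297 lbmol/h; y_C = 658.9 / 2297 = 0.2868.

0.287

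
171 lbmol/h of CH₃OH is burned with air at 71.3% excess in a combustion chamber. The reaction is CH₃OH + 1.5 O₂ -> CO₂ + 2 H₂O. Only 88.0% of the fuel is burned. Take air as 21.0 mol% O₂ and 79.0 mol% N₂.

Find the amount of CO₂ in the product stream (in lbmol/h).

Stoichiometric O₂ = 1.5 × 171 = 256.5 lbmol/h; O₂ fed = 256.5 × 1.713 = 439.4 lbmol/h.
N₂ fed = 439.4 × 79/21 = 1653 lbmol/h.
Fuel reacted = 0.88 × 171 → ξ = 150.5 lbmol/h.
Outlet (n = n₀ + ν ξ):
  CH₃OH: 171 − 1(150.5) = 20.52
  O₂: 439.4 − 1.5(150.5) = 213.7
  N₂: 1653 (inert)
  CO₂: 0 + 1(150.5) = 150.5
  H₂O: 0 + 2(150.5) = 301

150 lbmol/h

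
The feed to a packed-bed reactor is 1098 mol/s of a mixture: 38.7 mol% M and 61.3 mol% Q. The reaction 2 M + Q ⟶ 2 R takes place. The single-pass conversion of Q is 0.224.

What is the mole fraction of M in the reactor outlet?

0.13

Q reacted = 0.224 × 673.1 = 150.8 mol/s; ν_Q = −1, so ξ = 150.8/1 = 150.8 mol/s.
Outlet amounts (n = n₀ + ν ξ):
  M: 424.9 − 2(150.8) = 123.4
  Q: 673.1 − 1(150.8) = 522.3
  R: 0 + 2(150.8) = 301.5
Total out = 947.2 mol/s; y_M = 123.4 / 947.2 = 0.1303.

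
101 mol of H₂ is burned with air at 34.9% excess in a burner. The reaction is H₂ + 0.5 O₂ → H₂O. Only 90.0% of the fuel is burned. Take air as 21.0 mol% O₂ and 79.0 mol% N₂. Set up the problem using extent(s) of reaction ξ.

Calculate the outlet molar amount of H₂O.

Stoichiometric O₂ = 0.5 × 101 = 50.5 mol; O₂ fed = 50.5 × 1.349 = 68.12 mol.
N₂ fed = 68.12 × 79/21 = 256.3 mol.
Fuel reacted = 0.9 × 101 → ξ = 90.9 mol.
Outlet (n = n₀ + ν ξ):
  H₂: 101 − 1(90.9) = 10.1
  O₂: 68.12 − 0.5(90.9) = 22.67
  N₂: 256.3 (inert)
  H₂O: 0 + 1(90.9) = 90.9

90.9 mol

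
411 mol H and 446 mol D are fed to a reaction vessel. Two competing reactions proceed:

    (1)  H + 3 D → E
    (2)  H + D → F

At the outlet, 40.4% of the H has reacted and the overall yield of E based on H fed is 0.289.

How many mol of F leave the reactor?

47.3 mol

Yield of E: 1ξ₁ / 411 = 0.289 → ξ₁ = 118.8 mol.
Conversion of H: 1ξ₁ + 1ξ₂ = 0.404 × 411 = 166 → ξ₂ = 47.27 mol.
Outlet amounts (n = n₀ + Σ ν·ξ):
  H: 411 − 1(118.8) − 1(47.27) = 245
  D: 446 − 3(118.8) − 1(47.27) = 42.4
  E: 0 + 1(118.8) = 118.8
  F: 0 + 1(47.27) = 47.27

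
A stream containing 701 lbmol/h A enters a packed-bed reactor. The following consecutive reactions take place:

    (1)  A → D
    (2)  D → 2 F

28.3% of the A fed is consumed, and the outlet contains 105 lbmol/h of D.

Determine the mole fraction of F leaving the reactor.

Conversion of A: A consumed = 1ξ₁ = 0.283 × 701 → ξ₁ = 198.4 lbmol/h.
D balance: n_D = 0 + 1ξ₁ − 1ξ₂ = 105 → ξ₂ = (1·198.4 − 105)/1 = 93.38 lbmol/h.
Outlet amounts (n = n₀ + Σ ν·ξ):
  A: 701 − 1(198.4) = 502.6
  D: 0 + 1(198.4) − 1(93.38) = 105
  F: 0 + 2(93.38) = 186.8
Total out = 794.4 lbmol/h; y_F = 186.8 / 794.4 = 0.2351.

0.235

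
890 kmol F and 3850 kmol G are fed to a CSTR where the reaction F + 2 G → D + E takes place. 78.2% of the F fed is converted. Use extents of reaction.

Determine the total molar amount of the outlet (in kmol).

4040 kmol

F reacted = 0.782 × 890 = 696 kmol; ν_F = −1, so ξ = 696/1 = 696 kmol.
Outlet amounts (n = n₀ + ν ξ):
  F: 890 − 1(696) = 194
  G: 3850 − 2(696) = 2458
  D: 0 + 1(696) = 696
  E: 0 + 1(696) = 696
Total out = 194 + 2458 + 696 + 696 = 4044 kmol.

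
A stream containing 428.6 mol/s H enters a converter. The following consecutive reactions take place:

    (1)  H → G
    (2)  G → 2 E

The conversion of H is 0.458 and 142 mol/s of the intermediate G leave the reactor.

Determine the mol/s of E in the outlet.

109 mol/s

Conversion of H: H consumed = 1ξ₁ = 0.458 × 428.6 → ξ₁ = 196.3 mol/s.
G balance: n_G = 0 + 1ξ₁ − 1ξ₂ = 142 → ξ₂ = (1·196.3 − 142)/1 = 54.3 mol/s.
Outlet amounts (n = n₀ + Σ ν·ξ):
  H: 428.6 − 1(196.3) = 232.3
  G: 0 + 1(196.3) − 1(54.3) = 142
  E: 0 + 2(54.3) = 108.6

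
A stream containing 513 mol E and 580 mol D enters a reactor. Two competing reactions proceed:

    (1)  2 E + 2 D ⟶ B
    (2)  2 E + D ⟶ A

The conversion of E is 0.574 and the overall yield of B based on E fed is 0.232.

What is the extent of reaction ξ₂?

Yield of B: 1ξ₁ / 513 = 0.232 → ξ₁ = 119 mol.
Conversion of E: 2ξ₁ + 2ξ₂ = 0.574 × 513 = 294.5 → ξ₂ = 28.21 mol.
Outlet amounts (n = n₀ + Σ ν·ξ):
  E: 513 − 2(119) − 2(28.21) = 218.5
  D: 580 − 2(119) − 1(28.21) = 313.8
  B: 0 + 1(119) = 119
  A: 0 + 1(28.21) = 28.21

ξ₂ = 28.2 mol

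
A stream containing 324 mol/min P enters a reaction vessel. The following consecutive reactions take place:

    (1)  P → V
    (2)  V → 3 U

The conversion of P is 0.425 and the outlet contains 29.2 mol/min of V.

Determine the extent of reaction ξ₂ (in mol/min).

ξ₂ = 108 mol/min

Conversion of P: P consumed = 1ξ₁ = 0.425 × 324 → ξ₁ = 137.7 mol/min.
V balance: n_V = 0 + 1ξ₁ − 1ξ₂ = 29.2 → ξ₂ = (1·137.7 − 29.2)/1 = 108.5 mol/min.
Outlet amounts (n = n₀ + Σ ν·ξ):
  P: 324 − 1(137.7) = 186.3
  V: 0 + 1(137.7) − 1(108.5) = 29.2
  U: 0 + 3(108.5) = 325.5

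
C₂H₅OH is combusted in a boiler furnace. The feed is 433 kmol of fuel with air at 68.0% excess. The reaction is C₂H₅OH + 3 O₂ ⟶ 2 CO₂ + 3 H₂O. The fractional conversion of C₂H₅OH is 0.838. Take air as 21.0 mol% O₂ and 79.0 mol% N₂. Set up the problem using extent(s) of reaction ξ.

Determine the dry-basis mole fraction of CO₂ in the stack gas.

Stoichiometric O₂ = 3 × 433 = 1299 kmol; O₂ fed = 1299 × 1.680 = 2182 kmol.
N₂ fed = 2182 × 79/21 = 8210 kmol.
Fuel reacted = 0.838 × 433 → ξ = 362.9 kmol.
Outlet (n = n₀ + ν ξ):
  C₂H₅OH: 433 − 1(362.9) = 70.15
  O₂: 2182 − 3(362.9) = 1094
  N₂: 8210 (inert)
  CO₂: 0 + 2(362.9) = 725.7
  H₂O: 0 + 3(362.9) = 1089
Dry total = 10100 kmol; y_CO₂ (dry) = 725.7 / 10100 = 0.07186.

0.0719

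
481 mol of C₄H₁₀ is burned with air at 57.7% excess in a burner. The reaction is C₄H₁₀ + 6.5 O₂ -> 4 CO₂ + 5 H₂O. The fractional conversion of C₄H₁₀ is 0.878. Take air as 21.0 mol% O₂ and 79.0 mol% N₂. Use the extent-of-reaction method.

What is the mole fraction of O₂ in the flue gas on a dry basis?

0.0972

Stoichiometric O₂ = 6.5 × 481 = 3126 mol; O₂ fed = 3126 × 1.577 = 4930 mol.
N₂ fed = 4930 × 79/21 = 18550 mol.
Fuel reacted = 0.878 × 481 → ξ = 422.3 mol.
Outlet (n = n₀ + ν ξ):
  C₄H₁₀: 481 − 1(422.3) = 58.68
  O₂: 4930 − 6.5(422.3) = 2185
  N₂: 18550 (inert)
  CO₂: 0 + 4(422.3) = 1689
  H₂O: 0 + 5(422.3) = 2112
Dry total = 22480 mol; y_O₂ (dry) = 2185 / 22480 = 0.09721.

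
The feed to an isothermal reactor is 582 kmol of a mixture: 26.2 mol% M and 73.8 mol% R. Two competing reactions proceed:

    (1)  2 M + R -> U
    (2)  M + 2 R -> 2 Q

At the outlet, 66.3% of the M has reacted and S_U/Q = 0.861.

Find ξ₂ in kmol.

ξ₂ = 22.7 kmol

Conversion of M: M consumed = 0.663 × 152.5 = 101.1 kmol = 2ξ₁ + 1ξ₂.
Selectivity: 1ξ₁ / (2ξ₂) = 0.861 → ξ₁ = 1.722 ξ₂.
Substitute: (2·1.722 + 1) ξ₂ = 101.1 → ξ₂ = 22.75 kmol, ξ₁ = 39.17 kmol.
Outlet amounts (n = n₀ + Σ ν·ξ):
  M: 152.5 − 2(39.17) − 1(22.75) = 51.39
  R: 429.5 − 1(39.17) − 2(22.75) = 344.8
  U: 0 + 1(39.17) = 39.17
  Q: 0 + 2(22.75) = 45.5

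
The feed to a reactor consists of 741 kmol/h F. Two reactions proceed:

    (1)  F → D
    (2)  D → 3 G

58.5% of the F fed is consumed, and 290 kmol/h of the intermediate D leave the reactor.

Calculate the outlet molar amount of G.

430 kmol/h

Conversion of F: F consumed = 1ξ₁ = 0.585 × 741 → ξ₁ = 433.5 kmol/h.
D balance: n_D = 0 + 1ξ₁ − 1ξ₂ = 290 → ξ₂ = (1·433.5 − 290)/1 = 143.5 kmol/h.
Outlet amounts (n = n₀ + Σ ν·ξ):
  F: 741 − 1(433.5) = 307.5
  D: 0 + 1(433.5) − 1(143.5) = 290
  G: 0 + 3(143.5) = 430.5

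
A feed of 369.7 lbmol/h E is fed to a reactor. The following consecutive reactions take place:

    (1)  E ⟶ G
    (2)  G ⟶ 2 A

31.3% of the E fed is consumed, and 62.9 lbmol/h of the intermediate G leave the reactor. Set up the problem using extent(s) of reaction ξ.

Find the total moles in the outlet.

423 lbmol/h

Conversion of E: E consumed = 1ξ₁ = 0.313 × 369.7 → ξ₁ = 115.7 lbmol/h.
G balance: n_G = 0 + 1ξ₁ − 1ξ₂ = 62.9 → ξ₂ = (1·115.7 − 62.9)/1 = 52.82 lbmol/h.
Outlet amounts (n = n₀ + Σ ν·ξ):
  E: 369.7 − 1(115.7) = 254
  G: 0 + 1(115.7) − 1(52.82) = 62.9
  A: 0 + 2(52.82) = 105.6
Total out = 254 + 62.9 + 105.6 = 422.5 lbmol/h.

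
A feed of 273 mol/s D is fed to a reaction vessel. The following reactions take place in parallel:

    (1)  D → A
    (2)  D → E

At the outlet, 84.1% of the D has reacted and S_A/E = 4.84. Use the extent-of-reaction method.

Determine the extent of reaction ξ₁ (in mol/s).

Conversion of D: D consumed = 0.841 × 273 = 229.6 mol/s = 1ξ₁ + 1ξ₂.
Selectivity: 1ξ₁ / (1ξ₂) = 4.84 → ξ₁ = 4.84 ξ₂.
Substitute: (1·4.84 + 1) ξ₂ = 229.6 → ξ₂ = 39.31 mol/s, ξ₁ = 190.3 mol/s.
Outlet amounts (n = n₀ + Σ ν·ξ):
  D: 273 − 1(190.3) − 1(39.31) = 43.41
  A: 0 + 1(190.3) = 190.3
  E: 0 + 1(39.31) = 39.31

ξ₁ = 190 mol/s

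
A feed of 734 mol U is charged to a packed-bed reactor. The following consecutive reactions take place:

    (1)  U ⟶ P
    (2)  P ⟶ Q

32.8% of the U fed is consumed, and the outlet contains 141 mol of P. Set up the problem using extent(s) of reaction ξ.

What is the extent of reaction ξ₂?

Conversion of U: U consumed = 1ξ₁ = 0.328 × 734 → ξ₁ = 240.8 mol.
P balance: n_P = 0 + 1ξ₁ − 1ξ₂ = 141 → ξ₂ = (1·240.8 − 141)/1 = 99.75 mol.
Outlet amounts (n = n₀ + Σ ν·ξ):
  U: 734 − 1(240.8) = 493.2
  P: 0 + 1(240.8) − 1(99.75) = 141
  Q: 0 + 1(99.75) = 99.75

ξ₂ = 99.8 mol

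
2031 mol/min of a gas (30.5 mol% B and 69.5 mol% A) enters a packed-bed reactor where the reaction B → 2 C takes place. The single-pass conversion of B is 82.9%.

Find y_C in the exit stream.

B reacted = 0.829 × 619.5 = 513.5 mol/min; ν_B = −1, so ξ = 513.5/1 = 513.5 mol/min.
Outlet amounts (n = n₀ + ν ξ):
  B: 619.5 − 1(513.5) = 105.9
  C: 0 + 2(513.5) = 1027
  A: 1412 (inert)
Total out = 2545 mol/min; y_C = 1027 / 2545 = 0.4036.

0.404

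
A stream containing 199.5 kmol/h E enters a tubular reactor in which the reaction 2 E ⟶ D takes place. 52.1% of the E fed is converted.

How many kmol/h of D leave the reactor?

E reacted = 0.521 × 199.5 = 103.9 kmol/h; ν_E = −2, so ξ = 103.9/2 = 51.97 kmol/h.
Outlet amounts (n = n₀ + ν ξ):
  E: 199.5 − 2(51.97) = 95.56
  D: 0 + 1(51.97) = 51.97

52 kmol/h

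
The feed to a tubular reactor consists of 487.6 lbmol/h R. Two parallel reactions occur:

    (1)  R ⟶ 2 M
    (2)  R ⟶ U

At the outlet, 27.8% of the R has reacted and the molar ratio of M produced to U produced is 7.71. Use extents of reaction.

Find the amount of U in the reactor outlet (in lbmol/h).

27.9 lbmol/h

Conversion of R: R consumed = 0.278 × 487.6 = 135.6 lbmol/h = 1ξ₁ + 1ξ₂.
Selectivity: 2ξ₁ / (1ξ₂) = 7.71 → ξ₁ = 3.855 ξ₂.
Substitute: (1·3.855 + 1) ξ₂ = 135.6 → ξ₂ = 27.92 lbmol/h, ξ₁ = 107.6 lbmol/h.
Outlet amounts (n = n₀ + Σ ν·ξ):
  R: 487.6 − 1(107.6) − 1(27.92) = 352
  M: 0 + 2(107.6) = 215.3
  U: 0 + 1(27.92) = 27.92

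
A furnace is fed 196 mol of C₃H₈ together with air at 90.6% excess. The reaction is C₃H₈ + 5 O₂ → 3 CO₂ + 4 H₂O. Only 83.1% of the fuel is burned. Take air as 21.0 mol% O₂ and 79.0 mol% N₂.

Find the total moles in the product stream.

Stoichiometric O₂ = 5 × 196 = 980 mol; O₂ fed = 980 × 1.906 = 1868 mol.
N₂ fed = 1868 × 79/21 = 7027 mol.
Fuel reacted = 0.831 × 196 → ξ = 162.9 mol.
Outlet (n = n₀ + ν ξ):
  C₃H₈: 196 − 1(162.9) = 33.12
  O₂: 1868 − 5(162.9) = 1054
  N₂: 7027 (inert)
  CO₂: 0 + 3(162.9) = 488.6
  H₂O: 0 + 4(162.9) = 651.5
Total out = 33.12 + 1054 + 7027 + 488.6 + 651.5 = 9254 mol.

9250 mol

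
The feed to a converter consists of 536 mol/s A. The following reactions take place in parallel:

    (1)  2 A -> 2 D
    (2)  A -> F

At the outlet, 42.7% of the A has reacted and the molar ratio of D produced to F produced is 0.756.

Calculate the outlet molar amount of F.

Conversion of A: A consumed = 0.427 × 536 = 228.9 mol/s = 2ξ₁ + 1ξ₂.
Selectivity: 2ξ₁ / (1ξ₂) = 0.756 → ξ₁ = 0.378 ξ₂.
Substitute: (2·0.378 + 1) ξ₂ = 228.9 → ξ₂ = 130.3 mol/s, ξ₁ = 49.27 mol/s.
Outlet amounts (n = n₀ + Σ ν·ξ):
  A: 536 − 2(49.27) − 1(130.3) = 307.1
  D: 0 + 2(49.27) = 98.53
  F: 0 + 1(130.3) = 130.3

130 mol/s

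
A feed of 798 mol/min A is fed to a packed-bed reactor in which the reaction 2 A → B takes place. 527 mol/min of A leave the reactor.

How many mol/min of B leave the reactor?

136 mol/min

For A: n = n₀ − 2ξ → 527 = 798 − 2ξ, giving ξ = 135.5 mol/min.
Outlet amounts (n = n₀ + ν ξ):
  A: 798 − 2(135.5) = 527
  B: 0 + 1(135.5) = 135.5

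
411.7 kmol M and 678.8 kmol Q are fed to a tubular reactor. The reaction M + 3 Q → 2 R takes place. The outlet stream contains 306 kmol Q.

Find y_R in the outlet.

0.295

For Q: n = n₀ − 3ξ → 306 = 678.8 − 3ξ, giving ξ = 124.3 kmol.
Outlet amounts (n = n₀ + ν ξ):
  M: 411.7 − 1(124.3) = 287.4
  Q: 678.8 − 3(124.3) = 306
  R: 0 + 2(124.3) = 248.5
Total out = 842 kmol; y_R = 248.5 / 842 = 0.2952.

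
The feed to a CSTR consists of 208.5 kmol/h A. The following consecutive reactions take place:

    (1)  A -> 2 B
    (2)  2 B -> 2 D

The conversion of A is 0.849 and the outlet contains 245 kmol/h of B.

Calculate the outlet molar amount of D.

Conversion of A: A consumed = 1ξ₁ = 0.849 × 208.5 → ξ₁ = 177 kmol/h.
B balance: n_B = 0 + 2ξ₁ − 2ξ₂ = 245 → ξ₂ = (2·177 − 245)/2 = 54.52 kmol/h.
Outlet amounts (n = n₀ + Σ ν·ξ):
  A: 208.5 − 1(177) = 31.48
  B: 0 + 2(177) − 2(54.52) = 245
  D: 0 + 2(54.52) = 109

109 kmol/h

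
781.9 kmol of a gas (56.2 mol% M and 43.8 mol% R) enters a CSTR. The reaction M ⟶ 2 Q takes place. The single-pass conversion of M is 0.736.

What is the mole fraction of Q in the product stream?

M reacted = 0.736 × 439.4 = 323.4 kmol; ν_M = −1, so ξ = 323.4/1 = 323.4 kmol.
Outlet amounts (n = n₀ + ν ξ):
  M: 439.4 − 1(323.4) = 116
  Q: 0 + 2(323.4) = 646.8
  R: 342.5 (inert)
Total out = 1105 kmol; y_Q = 646.8 / 1105 = 0.5852.

0.585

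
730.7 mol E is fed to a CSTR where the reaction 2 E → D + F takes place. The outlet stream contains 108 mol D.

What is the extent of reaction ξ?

For D: n = n₀ + 1ξ → 108 = 0 + 1ξ, giving ξ = 108 mol.
Outlet amounts (n = n₀ + ν ξ):
  E: 730.7 − 2(108) = 514.7
  D: 0 + 1(108) = 108
  F: 0 + 1(108) = 108

ξ = 108 mol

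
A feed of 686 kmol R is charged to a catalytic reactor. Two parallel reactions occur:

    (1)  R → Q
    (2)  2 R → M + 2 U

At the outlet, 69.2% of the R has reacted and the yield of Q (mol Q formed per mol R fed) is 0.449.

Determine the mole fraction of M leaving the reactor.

Yield of Q: 1ξ₁ / 686 = 0.449 → ξ₁ = 308 kmol.
Conversion of R: 1ξ₁ + 2ξ₂ = 0.692 × 686 = 474.7 → ξ₂ = 83.35 kmol.
Outlet amounts (n = n₀ + Σ ν·ξ):
  R: 686 − 1(308) − 2(83.35) = 211.3
  Q: 0 + 1(308) = 308
  M: 0 + 1(83.35) = 83.35
  U: 0 + 2(83.35) = 166.7
Total out = 769.3 kmol; y_M = 83.35 / 769.3 = 0.1083.

0.108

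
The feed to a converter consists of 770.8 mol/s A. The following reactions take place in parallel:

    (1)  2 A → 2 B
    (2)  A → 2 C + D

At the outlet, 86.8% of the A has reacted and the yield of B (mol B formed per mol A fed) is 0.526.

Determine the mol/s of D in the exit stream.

Yield of B: 2ξ₁ / 770.8 = 0.526 → ξ₁ = 202.7 mol/s.
Conversion of A: 2ξ₁ + 1ξ₂ = 0.868 × 770.8 = 669.1 → ξ₂ = 263.6 mol/s.
Outlet amounts (n = n₀ + Σ ν·ξ):
  A: 770.8 − 2(202.7) − 1(263.6) = 101.7
  B: 0 + 2(202.7) = 405.4
  C: 0 + 2(263.6) = 527.2
  D: 0 + 1(263.6) = 263.6

264 mol/s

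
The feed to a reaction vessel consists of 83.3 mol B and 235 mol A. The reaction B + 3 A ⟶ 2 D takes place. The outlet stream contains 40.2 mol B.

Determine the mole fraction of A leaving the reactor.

For B: n = n₀ − 1ξ → 40.2 = 83.3 − 1ξ, giving ξ = 43.1 mol.
Outlet amounts (n = n₀ + ν ξ):
  B: 83.3 − 1(43.1) = 40.2
  A: 235 − 3(43.1) = 105.7
  D: 0 + 2(43.1) = 86.2
Total out = 232.1 mol; y_A = 105.7 / 232.1 = 0.4554.

0.455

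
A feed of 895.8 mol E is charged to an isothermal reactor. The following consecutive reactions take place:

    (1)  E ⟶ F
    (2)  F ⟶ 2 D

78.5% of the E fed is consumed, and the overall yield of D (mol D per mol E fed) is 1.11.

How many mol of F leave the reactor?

206 mol

Conversion of E: E consumed = 1ξ₁ = 0.785 × 895.8 → ξ₁ = 703.2 mol.
Yield of D: 2ξ₂ / 895.8 = 1.11 → ξ₂ = 497.2 mol.
Outlet amounts (n = n₀ + Σ ν·ξ):
  E: 895.8 − 1(703.2) = 192.6
  F: 0 + 1(703.2) − 1(497.2) = 206
  D: 0 + 2(497.2) = 994.3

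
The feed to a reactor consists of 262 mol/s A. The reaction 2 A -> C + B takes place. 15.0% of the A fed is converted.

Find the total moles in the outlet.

262 mol/s

A reacted = 0.15 × 262 = 39.3 mol/s; ν_A = −2, so ξ = 39.3/2 = 19.65 mol/s.
Outlet amounts (n = n₀ + ν ξ):
  A: 262 − 2(19.65) = 222.7
  C: 0 + 1(19.65) = 19.65
  B: 0 + 1(19.65) = 19.65
Total out = 222.7 + 19.65 + 19.65 = 262 mol/s.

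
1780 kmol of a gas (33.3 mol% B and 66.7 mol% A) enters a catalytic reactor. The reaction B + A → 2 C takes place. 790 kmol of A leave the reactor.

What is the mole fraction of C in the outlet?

For A: n = n₀ − 1ξ → 790 = 1187 − 1ξ, giving ξ = 397.3 kmol.
Outlet amounts (n = n₀ + ν ξ):
  B: 592.7 − 1(397.3) = 195.5
  A: 1187 − 1(397.3) = 790
  C: 0 + 2(397.3) = 794.5
Total out = 1780 kmol; y_C = 794.5 / 1780 = 0.4464.

0.446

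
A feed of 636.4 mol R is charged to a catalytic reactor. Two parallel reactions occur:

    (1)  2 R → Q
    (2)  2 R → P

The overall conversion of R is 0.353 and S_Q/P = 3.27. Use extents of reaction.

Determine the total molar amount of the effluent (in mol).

Conversion of R: R consumed = 0.353 × 636.4 = 224.6 mol = 2ξ₁ + 2ξ₂.
Selectivity: 1ξ₁ / (1ξ₂) = 3.27 → ξ₁ = 3.27 ξ₂.
Substitute: (2·3.27 + 2) ξ₂ = 224.6 → ξ₂ = 26.31 mol, ξ₁ = 86.02 mol.
Outlet amounts (n = n₀ + Σ ν·ξ):
  R: 636.4 − 2(86.02) − 2(26.31) = 411.8
  Q: 0 + 1(86.02) = 86.02
  P: 0 + 1(26.31) = 26.31
Total out = 411.8 + 86.02 + 26.31 = 524.1 mol.

524 mol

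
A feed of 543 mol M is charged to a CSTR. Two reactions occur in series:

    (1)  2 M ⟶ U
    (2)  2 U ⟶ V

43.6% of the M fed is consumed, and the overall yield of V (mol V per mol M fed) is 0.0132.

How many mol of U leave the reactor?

Conversion of M: M consumed = 2ξ₁ = 0.436 × 543 → ξ₁ = 118.4 mol.
Yield of V: 1ξ₂ / 543 = 0.0132 → ξ₂ = 7.168 mol.
Outlet amounts (n = n₀ + Σ ν·ξ):
  M: 543 − 2(118.4) = 306.3
  U: 0 + 1(118.4) − 2(7.168) = 104
  V: 0 + 1(7.168) = 7.168

104 mol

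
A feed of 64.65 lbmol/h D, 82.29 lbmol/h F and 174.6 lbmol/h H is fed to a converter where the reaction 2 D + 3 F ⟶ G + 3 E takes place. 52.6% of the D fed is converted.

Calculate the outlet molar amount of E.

51 lbmol/h

D reacted = 0.526 × 64.65 = 34.01 lbmol/h; ν_D = −2, so ξ = 34.01/2 = 17 lbmol/h.
Outlet amounts (n = n₀ + ν ξ):
  D: 64.65 − 2(17) = 30.64
  F: 82.29 − 3(17) = 31.28
  G: 0 + 1(17) = 17
  E: 0 + 3(17) = 51.01
  H: 174.6 (inert)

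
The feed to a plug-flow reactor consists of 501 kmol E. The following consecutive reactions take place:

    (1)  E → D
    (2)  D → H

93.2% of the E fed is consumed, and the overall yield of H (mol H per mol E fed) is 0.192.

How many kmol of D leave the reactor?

371 kmol

Conversion of E: E consumed = 1ξ₁ = 0.932 × 501 → ξ₁ = 466.9 kmol.
Yield of H: 1ξ₂ / 501 = 0.192 → ξ₂ = 96.19 kmol.
Outlet amounts (n = n₀ + Σ ν·ξ):
  E: 501 − 1(466.9) = 34.07
  D: 0 + 1(466.9) − 1(96.19) = 370.7
  H: 0 + 1(96.19) = 96.19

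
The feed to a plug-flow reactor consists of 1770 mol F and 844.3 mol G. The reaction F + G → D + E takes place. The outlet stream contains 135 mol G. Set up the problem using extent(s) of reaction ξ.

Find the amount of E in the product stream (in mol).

709 mol

For G: n = n₀ − 1ξ → 135 = 844.3 − 1ξ, giving ξ = 709.3 mol.
Outlet amounts (n = n₀ + ν ξ):
  F: 1770 − 1(709.3) = 1061
  G: 844.3 − 1(709.3) = 135
  D: 0 + 1(709.3) = 709.3
  E: 0 + 1(709.3) = 709.3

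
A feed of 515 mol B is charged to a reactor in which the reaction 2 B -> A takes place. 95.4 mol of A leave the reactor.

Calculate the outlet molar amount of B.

324 mol

For A: n = n₀ + 1ξ → 95.4 = 0 + 1ξ, giving ξ = 95.4 mol.
Outlet amounts (n = n₀ + ν ξ):
  B: 515 − 2(95.4) = 324.2
  A: 0 + 1(95.4) = 95.4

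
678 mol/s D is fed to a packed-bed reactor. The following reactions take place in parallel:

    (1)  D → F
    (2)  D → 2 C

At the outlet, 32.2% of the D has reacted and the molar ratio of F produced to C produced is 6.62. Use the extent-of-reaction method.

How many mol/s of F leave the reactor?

203 mol/s

Conversion of D: D consumed = 0.322 × 678 = 218.3 mol/s = 1ξ₁ + 1ξ₂.
Selectivity: 1ξ₁ / (2ξ₂) = 6.62 → ξ₁ = 13.24 ξ₂.
Substitute: (1·13.24 + 1) ξ₂ = 218.3 → ξ₂ = 15.33 mol/s, ξ₁ = 203 mol/s.
Outlet amounts (n = n₀ + Σ ν·ξ):
  D: 678 − 1(203) − 1(15.33) = 459.7
  F: 0 + 1(203) = 203
  C: 0 + 2(15.33) = 30.66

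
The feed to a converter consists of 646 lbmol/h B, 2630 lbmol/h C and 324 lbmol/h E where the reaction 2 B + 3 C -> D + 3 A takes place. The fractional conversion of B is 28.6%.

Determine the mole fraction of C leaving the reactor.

0.671

B reacted = 0.286 × 646 = 184.8 lbmol/h; ν_B = −2, so ξ = 184.8/2 = 92.38 lbmol/h.
Outlet amounts (n = n₀ + ν ξ):
  B: 646 − 2(92.38) = 461.2
  C: 2630 − 3(92.38) = 2353
  D: 0 + 1(92.38) = 92.38
  A: 0 + 3(92.38) = 277.1
  E: 324 (inert)
Total out = 3508 lbmol/h; y_C = 2353 / 3508 = 0.6708.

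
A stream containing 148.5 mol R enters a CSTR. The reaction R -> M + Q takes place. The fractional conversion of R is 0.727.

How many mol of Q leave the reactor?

108 mol

R reacted = 0.727 × 148.5 = 108 mol; ν_R = −1, so ξ = 108/1 = 108 mol.
Outlet amounts (n = n₀ + ν ξ):
  R: 148.5 − 1(108) = 40.54
  M: 0 + 1(108) = 108
  Q: 0 + 1(108) = 108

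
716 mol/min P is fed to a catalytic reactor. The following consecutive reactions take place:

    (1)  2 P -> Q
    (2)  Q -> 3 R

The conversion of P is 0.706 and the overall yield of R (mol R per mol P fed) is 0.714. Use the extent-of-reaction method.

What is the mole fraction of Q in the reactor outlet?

Conversion of P: P consumed = 2ξ₁ = 0.706 × 716 → ξ₁ = 252.7 mol/min.
Yield of R: 3ξ₂ / 716 = 0.714 → ξ₂ = 170.4 mol/min.
Outlet amounts (n = n₀ + Σ ν·ξ):
  P: 716 − 2(252.7) = 210.5
  Q: 0 + 1(252.7) − 1(170.4) = 82.34
  R: 0 + 3(170.4) = 511.2
Total out = 804.1 mol/min; y_Q = 82.34 / 804.1 = 0.1024.

0.102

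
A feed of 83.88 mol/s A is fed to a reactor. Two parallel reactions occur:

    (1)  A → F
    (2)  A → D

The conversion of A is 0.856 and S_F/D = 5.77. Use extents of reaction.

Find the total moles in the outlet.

83.9 mol/s

Conversion of A: A consumed = 0.856 × 83.88 = 71.8 mol/s = 1ξ₁ + 1ξ₂.
Selectivity: 1ξ₁ / (1ξ₂) = 5.77 → ξ₁ = 5.77 ξ₂.
Substitute: (1·5.77 + 1) ξ₂ = 71.8 → ξ₂ = 10.61 mol/s, ξ₁ = 61.2 mol/s.
Outlet amounts (n = n₀ + Σ ν·ξ):
  A: 83.88 − 1(61.2) − 1(10.61) = 12.08
  F: 0 + 1(61.2) = 61.2
  D: 0 + 1(10.61) = 10.61
Total out = 12.08 + 61.2 + 10.61 = 83.88 mol/s.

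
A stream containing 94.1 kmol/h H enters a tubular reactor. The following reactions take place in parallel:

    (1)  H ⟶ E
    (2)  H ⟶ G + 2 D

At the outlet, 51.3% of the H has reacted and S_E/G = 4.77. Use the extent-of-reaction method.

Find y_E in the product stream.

Conversion of H: H consumed = 0.513 × 94.1 = 48.27 kmol/h = 1ξ₁ + 1ξ₂.
Selectivity: 1ξ₁ / (1ξ₂) = 4.77 → ξ₁ = 4.77 ξ₂.
Substitute: (1·4.77 + 1) ξ₂ = 48.27 → ξ₂ = 8.366 kmol/h, ξ₁ = 39.91 kmol/h.
Outlet amounts (n = n₀ + Σ ν·ξ):
  H: 94.1 − 1(39.91) − 1(8.366) = 45.83
  E: 0 + 1(39.91) = 39.91
  G: 0 + 1(8.366) = 8.366
  D: 0 + 2(8.366) = 16.73
Total out = 110.8 kmol/h; y_E = 39.91 / 110.8 = 0.3601.

0.36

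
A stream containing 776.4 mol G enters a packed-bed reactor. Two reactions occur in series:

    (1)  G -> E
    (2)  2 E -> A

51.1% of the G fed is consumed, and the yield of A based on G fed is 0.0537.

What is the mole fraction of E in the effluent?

Conversion of G: G consumed = 1ξ₁ = 0.511 × 776.4 → ξ₁ = 396.7 mol.
Yield of A: 1ξ₂ / 776.4 = 0.0537 → ξ₂ = 41.69 mol.
Outlet amounts (n = n₀ + Σ ν·ξ):
  G: 776.4 − 1(396.7) = 379.7
  E: 0 + 1(396.7) − 2(41.69) = 313.4
  A: 0 + 1(41.69) = 41.69
Total out = 734.7 mol; y_E = 313.4 / 734.7 = 0.4265.

0.427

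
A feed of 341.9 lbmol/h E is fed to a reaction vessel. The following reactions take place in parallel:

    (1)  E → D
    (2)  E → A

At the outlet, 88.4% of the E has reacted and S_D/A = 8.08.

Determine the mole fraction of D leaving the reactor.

0.787

Conversion of E: E consumed = 0.884 × 341.9 = 302.2 lbmol/h = 1ξ₁ + 1ξ₂.
Selectivity: 1ξ₁ / (1ξ₂) = 8.08 → ξ₁ = 8.08 ξ₂.
Substitute: (1·8.08 + 1) ξ₂ = 302.2 → ξ₂ = 33.29 lbmol/h, ξ₁ = 269 lbmol/h.
Outlet amounts (n = n₀ + Σ ν·ξ):
  E: 341.9 − 1(269) − 1(33.29) = 39.66
  D: 0 + 1(269) = 269
  A: 0 + 1(33.29) = 33.29
Total out = 341.9 lbmol/h; y_D = 269 / 341.9 = 0.7866.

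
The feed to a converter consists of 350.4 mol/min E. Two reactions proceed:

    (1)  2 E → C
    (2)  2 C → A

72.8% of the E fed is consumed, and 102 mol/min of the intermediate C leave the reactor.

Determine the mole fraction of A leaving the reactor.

Conversion of E: E consumed = 2ξ₁ = 0.728 × 350.4 → ξ₁ = 127.5 mol/min.
C balance: n_C = 0 + 1ξ₁ − 2ξ₂ = 102 → ξ₂ = (1·127.5 − 102)/2 = 12.77 mol/min.
Outlet amounts (n = n₀ + Σ ν·ξ):
  E: 350.4 − 2(127.5) = 95.31
  C: 0 + 1(127.5) − 2(12.77) = 102
  A: 0 + 1(12.77) = 12.77
Total out = 210.1 mol/min; y_A = 12.77 / 210.1 = 0.0608.

0.0608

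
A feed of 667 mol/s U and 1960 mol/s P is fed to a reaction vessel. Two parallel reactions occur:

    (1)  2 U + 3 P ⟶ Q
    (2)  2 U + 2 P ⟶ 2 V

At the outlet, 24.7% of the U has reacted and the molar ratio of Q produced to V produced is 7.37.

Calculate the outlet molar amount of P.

Conversion of U: U consumed = 0.247 × 667 = 164.7 mol/s = 2ξ₁ + 2ξ₂.
Selectivity: 1ξ₁ / (2ξ₂) = 7.37 → ξ₁ = 14.74 ξ₂.
Substitute: (2·14.74 + 2) ξ₂ = 164.7 → ξ₂ = 5.233 mol/s, ξ₁ = 77.14 mol/s.
Outlet amounts (n = n₀ + Σ ν·ξ):
  U: 667 − 2(77.14) − 2(5.233) = 502.3
  P: 1960 − 3(77.14) − 2(5.233) = 1718
  Q: 0 + 1(77.14) = 77.14
  V: 0 + 2(5.233) = 10.47

1720 mol/s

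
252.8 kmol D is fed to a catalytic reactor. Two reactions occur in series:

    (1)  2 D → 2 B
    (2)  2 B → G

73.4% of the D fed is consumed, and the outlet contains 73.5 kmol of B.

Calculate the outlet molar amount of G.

Conversion of D: D consumed = 2ξ₁ = 0.734 × 252.8 → ξ₁ = 92.78 kmol.
B balance: n_B = 0 + 2ξ₁ − 2ξ₂ = 73.5 → ξ₂ = (2·92.78 − 73.5)/2 = 56.03 kmol.
Outlet amounts (n = n₀ + Σ ν·ξ):
  D: 252.8 − 2(92.78) = 67.24
  B: 0 + 2(92.78) − 2(56.03) = 73.5
  G: 0 + 1(56.03) = 56.03

56 kmol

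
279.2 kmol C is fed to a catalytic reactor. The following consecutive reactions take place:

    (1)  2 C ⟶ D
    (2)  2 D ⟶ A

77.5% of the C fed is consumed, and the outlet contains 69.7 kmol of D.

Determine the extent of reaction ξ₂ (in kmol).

ξ₂ = 19.2 kmol

Conversion of C: C consumed = 2ξ₁ = 0.775 × 279.2 → ξ₁ = 108.2 kmol.
D balance: n_D = 0 + 1ξ₁ − 2ξ₂ = 69.7 → ξ₂ = (1·108.2 − 69.7)/2 = 19.24 kmol.
Outlet amounts (n = n₀ + Σ ν·ξ):
  C: 279.2 − 2(108.2) = 62.82
  D: 0 + 1(108.2) − 2(19.24) = 69.7
  A: 0 + 1(19.24) = 19.24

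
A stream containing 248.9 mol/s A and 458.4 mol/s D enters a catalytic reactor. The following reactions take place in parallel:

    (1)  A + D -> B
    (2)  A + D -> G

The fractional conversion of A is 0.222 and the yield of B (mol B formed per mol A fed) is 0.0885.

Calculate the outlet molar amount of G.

Yield of B: 1ξ₁ / 248.9 = 0.0885 → ξ₁ = 22.03 mol/s.
Conversion of A: 1ξ₁ + 1ξ₂ = 0.222 × 248.9 = 55.26 → ξ₂ = 33.23 mol/s.
Outlet amounts (n = n₀ + Σ ν·ξ):
  A: 248.9 − 1(22.03) − 1(33.23) = 193.6
  D: 458.4 − 1(22.03) − 1(33.23) = 403.1
  B: 0 + 1(22.03) = 22.03
  G: 0 + 1(33.23) = 33.23

33.2 mol/s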